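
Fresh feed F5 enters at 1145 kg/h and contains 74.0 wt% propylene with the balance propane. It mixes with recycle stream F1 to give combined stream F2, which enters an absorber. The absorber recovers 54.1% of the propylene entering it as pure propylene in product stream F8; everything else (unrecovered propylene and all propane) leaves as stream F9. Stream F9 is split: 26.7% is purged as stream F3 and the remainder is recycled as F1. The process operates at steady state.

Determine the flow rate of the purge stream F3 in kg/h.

454.2 kg/h

propane enters only via F5 and leaves only via the purge: 1145×0.260 = 0.267×(propane in F9), and the absorber passes all propane, so propane in F2 = propane in F9 = 1115 kg/h.
propylene in F2: m_A = 1145×0.740 + (1−0.267)·(1−0.541)·m_A, so m_A = 847.3/0.6636 = 1276.9 kg/h.
F9 = (1−0.541)×1276.9 + 1115 = 1701.1 kg/h.
Purge F3 = 0.267×1701.1 = 454.19 kg/h.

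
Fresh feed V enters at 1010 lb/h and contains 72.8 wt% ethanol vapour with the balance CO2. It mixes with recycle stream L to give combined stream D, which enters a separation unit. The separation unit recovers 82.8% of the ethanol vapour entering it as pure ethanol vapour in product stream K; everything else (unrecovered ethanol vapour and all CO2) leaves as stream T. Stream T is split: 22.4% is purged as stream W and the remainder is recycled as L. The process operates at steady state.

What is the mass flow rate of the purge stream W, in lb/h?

CO2 enters only via V and leaves only via the purge: 1010×0.272 = 0.224×(CO2 in T), and the separation unit passes all CO2, so CO2 in D = CO2 in T = 1226.4 lb/h.
ethanol vapour in D: m_A = 1010×0.728 + (1−0.224)·(1−0.828)·m_A, so m_A = 735.28/0.8665 = 848.54 lb/h.
T = (1−0.828)×848.54 + 1226.4 = 1372.4 lb/h.
Purge W = 0.224×1372.4 = 307.41 lb/h.

307.4 lb/h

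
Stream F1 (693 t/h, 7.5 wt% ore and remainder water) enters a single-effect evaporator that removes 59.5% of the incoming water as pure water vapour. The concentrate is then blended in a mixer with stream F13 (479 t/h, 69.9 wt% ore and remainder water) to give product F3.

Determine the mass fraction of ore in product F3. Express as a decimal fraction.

Vapour removed = 0.595×0.925×693 = 381.41 t/h; concentrate = 311.59 t/h.
ore reaching the mixer = 51.975 (from concentrate) + 479×0.699 = 386.8 t/h.
Product flow = 311.59 + 479 = 790.59 t/h; ore fraction = 0.489.

0.489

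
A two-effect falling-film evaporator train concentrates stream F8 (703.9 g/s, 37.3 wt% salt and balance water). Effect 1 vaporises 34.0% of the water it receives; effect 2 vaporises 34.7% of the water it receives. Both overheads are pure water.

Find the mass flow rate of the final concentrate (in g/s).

water in feed = 703.9×0.627 = 441.35 g/s.
After stage 1: water left = (1−0.340)×441.35 = 291.29; stream total = 553.84 g/s.
After stage 2: water left = (1−0.347)×291.29 = 190.21; final concentrate = 452.77 g/s.

452.8 g/s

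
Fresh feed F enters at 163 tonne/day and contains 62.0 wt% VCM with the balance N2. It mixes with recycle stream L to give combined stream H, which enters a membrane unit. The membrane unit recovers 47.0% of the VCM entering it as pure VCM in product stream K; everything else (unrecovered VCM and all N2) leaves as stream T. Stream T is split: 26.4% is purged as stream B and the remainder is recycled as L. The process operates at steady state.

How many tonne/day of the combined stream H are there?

400.3 tonne/day

N2 enters only via F and leaves only via the purge: 163×0.380 = 0.264×(N2 in T), and the membrane unit passes all N2, so N2 in H = N2 in T = 234.62 tonne/day.
VCM in H: m_A = 163×0.620 + (1−0.264)·(1−0.470)·m_A, so m_A = 101.06/0.6099 = 165.69 tonne/day.
H = 165.69 + 234.62 = 400.32 tonne/day.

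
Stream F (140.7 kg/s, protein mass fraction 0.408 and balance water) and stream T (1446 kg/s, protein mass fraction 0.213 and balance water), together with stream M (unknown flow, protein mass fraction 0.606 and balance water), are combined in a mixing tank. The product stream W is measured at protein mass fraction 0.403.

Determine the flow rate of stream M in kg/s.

Let M be the unknown flow. Total out = 1586.7 + M.
protein balance: 365.4 + 0.606·M = 0.403·(1586.7 + M)
(0.606 − 0.403)·M = 0.403×1586.7 − 365.4 = 274.04
M = 274.04 / 0.203 = 1349.9 kg/s

1350 kg/s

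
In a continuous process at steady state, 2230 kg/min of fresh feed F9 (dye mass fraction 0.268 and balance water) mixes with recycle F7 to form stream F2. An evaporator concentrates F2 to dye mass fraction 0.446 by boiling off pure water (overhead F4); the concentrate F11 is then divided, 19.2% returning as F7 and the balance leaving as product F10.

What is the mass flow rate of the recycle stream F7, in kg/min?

Overall dye balance (none leaves overhead): dye in fresh feed = dye in product, i.e. 2230×0.268 = (1−0.192)·F11·0.446.
F11 = 597.64/(0.446×0.808) = 1658.4 kg/min.
Recycle F7 = 0.192×1658.4 = 318.42 kg/min.

318.4 kg/min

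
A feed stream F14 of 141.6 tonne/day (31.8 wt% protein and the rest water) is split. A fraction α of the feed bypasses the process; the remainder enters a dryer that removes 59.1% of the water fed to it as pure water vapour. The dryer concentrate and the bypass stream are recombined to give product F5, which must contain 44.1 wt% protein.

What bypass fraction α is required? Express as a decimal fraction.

0.308

All 141.6×0.318 = 45.029 tonne/day of protein reaches F5, so F5 = 45.029/0.441 = 102.11 tonne/day and vapour = 39.494 tonne/day.
The evaporator receives (1−α)·141.6 of feed at 0.682 water and removes 0.591 of that water:
0.591×0.682×(1−α)×141.6 = 39.494
(1−α) = 39.494/57.074 = 0.6920;  α = 0.3080.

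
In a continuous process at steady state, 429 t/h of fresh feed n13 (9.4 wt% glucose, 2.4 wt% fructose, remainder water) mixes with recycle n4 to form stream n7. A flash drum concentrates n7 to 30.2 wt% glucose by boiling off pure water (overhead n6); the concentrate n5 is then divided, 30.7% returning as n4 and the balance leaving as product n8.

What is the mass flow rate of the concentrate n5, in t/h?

Overall glucose balance (none leaves overhead): glucose in fresh feed = glucose in product, i.e. 429×0.094 = (1−0.307)·n5·0.302.
n5 = 40.326/(0.302×0.693) = 192.68 t/h.

192.7 t/h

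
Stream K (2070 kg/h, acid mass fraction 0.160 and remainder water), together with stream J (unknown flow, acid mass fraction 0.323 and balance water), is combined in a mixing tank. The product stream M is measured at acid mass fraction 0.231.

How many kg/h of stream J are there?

1598 kg/h

Let J be the unknown flow. Total out = 2070 + J.
acid balance: 331.2 + 0.323·J = 0.231·(2070 + J)
(0.323 − 0.231)·J = 0.231×2070 − 331.2 = 146.97
J = 146.97 / 0.092 = 1597.5 kg/h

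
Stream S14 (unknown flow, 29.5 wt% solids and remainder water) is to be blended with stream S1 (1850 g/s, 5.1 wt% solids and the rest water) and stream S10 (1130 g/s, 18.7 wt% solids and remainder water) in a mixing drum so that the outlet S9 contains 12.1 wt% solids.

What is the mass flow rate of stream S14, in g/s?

315.6 g/s

Let S14 be the unknown flow. Total out = 2980 + S14.
solids balance: 305.66 + 0.295·S14 = 0.121·(2980 + S14)
(0.295 − 0.121)·S14 = 0.121×2980 − 305.66 = 54.92
S14 = 54.92 / 0.174 = 315.63 g/s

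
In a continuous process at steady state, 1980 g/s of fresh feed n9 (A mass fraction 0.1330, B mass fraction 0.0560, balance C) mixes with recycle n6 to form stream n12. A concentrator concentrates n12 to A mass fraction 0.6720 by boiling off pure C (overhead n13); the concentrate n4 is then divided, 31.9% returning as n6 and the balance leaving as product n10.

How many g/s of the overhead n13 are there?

1588 g/s

Overall A balance (none leaves overhead): A in fresh feed = A in product, i.e. 1980×0.133 = (1−0.319)·n4·0.672.
n4 = 263.34/(0.672×0.681) = 575.44 g/s.
Recycle n6 = 0.319×575.44 = 183.57 g/s.
Combined feed n12 = 1980 + 183.57 = 2163.6 g/s.
Overhead n13 = n12 − n4 = 2163.6 − 575.44 = 1588.1 g/s.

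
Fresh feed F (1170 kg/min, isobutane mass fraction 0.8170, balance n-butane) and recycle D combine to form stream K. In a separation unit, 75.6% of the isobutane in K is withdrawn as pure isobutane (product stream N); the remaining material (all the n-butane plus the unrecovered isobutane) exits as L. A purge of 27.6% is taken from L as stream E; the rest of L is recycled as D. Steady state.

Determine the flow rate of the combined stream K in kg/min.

1937 kg/min

n-butane enters only via F and leaves only via the purge: 1170×0.183 = 0.276×(n-butane in L), and the separation unit passes all n-butane, so n-butane in K = n-butane in L = 775.76 kg/min.
isobutane in K: m_A = 1170×0.817 + (1−0.276)·(1−0.756)·m_A, so m_A = 955.89/0.8233 = 1161 kg/min.
K = 1161 + 775.76 = 1936.7 kg/min.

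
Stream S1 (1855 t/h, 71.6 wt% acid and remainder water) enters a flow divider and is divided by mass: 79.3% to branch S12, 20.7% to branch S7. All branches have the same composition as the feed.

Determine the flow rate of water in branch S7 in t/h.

109.1 t/h

Branch S7 total = 0.207×1855 = 383.98 t/h.
water in S7 = 0.284×383.98 = 109.05 t/h.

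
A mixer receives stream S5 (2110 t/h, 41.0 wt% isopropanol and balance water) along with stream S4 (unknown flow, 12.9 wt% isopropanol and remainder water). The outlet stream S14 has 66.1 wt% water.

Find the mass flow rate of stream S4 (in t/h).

Let S4 be the unknown flow. Total out = 2110 + S4.
water balance: 1244.9 + 0.871·S4 = 0.661·(2110 + S4)
(0.871 − 0.661)·S4 = 0.661×2110 − 1244.9 = 149.81
S4 = 149.81 / 0.210 = 713.38 t/h

713.4 t/h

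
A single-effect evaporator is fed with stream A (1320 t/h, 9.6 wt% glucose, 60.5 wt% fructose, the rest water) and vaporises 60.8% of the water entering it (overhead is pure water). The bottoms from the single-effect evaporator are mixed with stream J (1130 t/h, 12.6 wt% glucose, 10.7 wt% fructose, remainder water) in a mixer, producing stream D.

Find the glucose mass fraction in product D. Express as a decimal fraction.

Vapour removed = 0.608×0.299×1320 = 239.97 t/h; concentrate = 1080 t/h.
glucose reaching the mixer = 126.72 (from concentrate) + 1130×0.126 = 269.1 t/h.
Product flow = 1080 + 1130 = 2210 t/h; glucose fraction = 0.122.

0.122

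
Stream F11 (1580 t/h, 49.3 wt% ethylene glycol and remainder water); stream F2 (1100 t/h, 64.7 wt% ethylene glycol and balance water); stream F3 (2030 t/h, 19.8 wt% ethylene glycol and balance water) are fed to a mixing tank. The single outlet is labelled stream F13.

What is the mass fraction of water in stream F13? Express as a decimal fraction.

0.598

Total flow out = 1580 + 1100 + 2030 = 4710 t/h.
water in = 1580×0.507 + 1100×0.353 + 2030×0.802 = 2817.4 t/h.
water mass fraction in F13 = 2817.4/4710 = 0.598.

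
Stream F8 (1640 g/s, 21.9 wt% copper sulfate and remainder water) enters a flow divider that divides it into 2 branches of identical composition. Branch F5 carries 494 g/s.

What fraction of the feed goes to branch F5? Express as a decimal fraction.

Fraction to F5 = 494/1640 = 0.3012.

0.301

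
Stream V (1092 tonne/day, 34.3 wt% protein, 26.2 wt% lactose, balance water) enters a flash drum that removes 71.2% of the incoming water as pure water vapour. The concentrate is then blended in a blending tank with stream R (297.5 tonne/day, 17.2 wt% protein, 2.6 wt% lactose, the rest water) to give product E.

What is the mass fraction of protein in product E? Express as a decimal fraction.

0.393

Vapour removed = 0.712×0.395×1092 = 307.11 tonne/day; concentrate = 784.89 tonne/day.
protein reaching the mixer = 374.56 (from concentrate) + 297.5×0.172 = 425.73 tonne/day.
Product flow = 784.89 + 297.5 = 1082.4 tonne/day; protein fraction = 0.393.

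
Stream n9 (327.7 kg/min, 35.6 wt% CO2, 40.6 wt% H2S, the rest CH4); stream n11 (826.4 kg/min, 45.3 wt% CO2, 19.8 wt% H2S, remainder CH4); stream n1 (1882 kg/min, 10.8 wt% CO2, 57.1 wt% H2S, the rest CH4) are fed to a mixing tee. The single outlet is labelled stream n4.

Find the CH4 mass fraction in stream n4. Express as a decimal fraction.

0.320

Total flow out = 327.7 + 826.4 + 1882 = 3036.1 kg/min.
CH4 in = 327.7×0.238 + 826.4×0.349 + 1882×0.321 = 970.53 kg/min.
CH4 mass fraction in n4 = 970.53/3036.1 = 0.320.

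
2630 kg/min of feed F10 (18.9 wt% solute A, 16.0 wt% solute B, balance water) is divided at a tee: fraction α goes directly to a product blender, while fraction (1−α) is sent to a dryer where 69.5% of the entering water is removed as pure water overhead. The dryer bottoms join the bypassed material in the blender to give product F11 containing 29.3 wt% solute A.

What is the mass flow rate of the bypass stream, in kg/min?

All 2630×0.189 = 497.07 kg/min of solute A reaches F11, so F11 = 497.07/0.293 = 1696.5 kg/min and vapour = 933.52 kg/min.
The evaporator receives (1−α)·2630 of feed at 0.651 water and removes 0.695 of that water:
0.695×0.651×(1−α)×2630 = 933.52
(1−α) = 933.52/1189.9 = 0.7845;  α = 0.2155.
Bypass flow = 0.2155×2630 = 566.73 kg/min.

566.7 kg/min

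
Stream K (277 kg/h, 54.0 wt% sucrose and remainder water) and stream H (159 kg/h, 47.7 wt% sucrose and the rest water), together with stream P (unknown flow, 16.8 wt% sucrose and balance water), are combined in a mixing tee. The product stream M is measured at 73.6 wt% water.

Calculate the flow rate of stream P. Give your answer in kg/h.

Let P be the unknown flow. Total out = 436 + P.
water balance: 210.58 + 0.832·P = 0.736·(436 + P)
(0.832 − 0.736)·P = 0.736×436 − 210.58 = 110.32
P = 110.32 / 0.096 = 1149.2 kg/h

1149 kg/h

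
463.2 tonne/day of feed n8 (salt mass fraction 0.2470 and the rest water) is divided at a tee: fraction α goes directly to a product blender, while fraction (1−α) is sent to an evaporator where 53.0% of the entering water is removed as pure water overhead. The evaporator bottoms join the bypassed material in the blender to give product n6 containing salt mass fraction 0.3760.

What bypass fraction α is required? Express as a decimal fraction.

0.140

All 463.2×0.247 = 114.41 tonne/day of salt reaches n6, so n6 = 114.41/0.376 = 304.28 tonne/day and vapour = 158.92 tonne/day.
The evaporator receives (1−α)·463.2 of feed at 0.753 water and removes 0.530 of that water:
0.530×0.753×(1−α)×463.2 = 158.92
(1−α) = 158.92/184.86 = 0.8597;  α = 0.1403.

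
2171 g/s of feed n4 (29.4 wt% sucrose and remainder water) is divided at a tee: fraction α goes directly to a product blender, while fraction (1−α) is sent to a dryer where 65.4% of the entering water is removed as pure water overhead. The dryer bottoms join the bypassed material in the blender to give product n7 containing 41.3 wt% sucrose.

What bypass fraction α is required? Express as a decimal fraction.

All 2171×0.294 = 638.27 g/s of sucrose reaches n7, so n7 = 638.27/0.413 = 1545.5 g/s and vapour = 625.54 g/s.
The evaporator receives (1−α)·2171 of feed at 0.706 water and removes 0.654 of that water:
0.654×0.706×(1−α)×2171 = 625.54
(1−α) = 625.54/1002.4 = 0.6240;  α = 0.3760.

0.376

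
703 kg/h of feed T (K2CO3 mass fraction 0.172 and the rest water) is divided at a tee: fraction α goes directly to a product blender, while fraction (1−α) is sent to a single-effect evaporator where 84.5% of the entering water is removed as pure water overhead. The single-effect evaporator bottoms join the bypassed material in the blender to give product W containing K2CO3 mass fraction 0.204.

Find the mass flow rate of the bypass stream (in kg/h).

545.4 kg/h

All 703×0.172 = 120.92 kg/h of K2CO3 reaches W, so W = 120.92/0.204 = 592.73 kg/h and vapour = 110.27 kg/h.
The evaporator receives (1−α)·703 of feed at 0.828 water and removes 0.845 of that water:
0.845×0.828×(1−α)×703 = 110.27
(1−α) = 110.27/491.86 = 0.2242;  α = 0.7758.
Bypass flow = 0.7758×703 = 545.39 kg/h.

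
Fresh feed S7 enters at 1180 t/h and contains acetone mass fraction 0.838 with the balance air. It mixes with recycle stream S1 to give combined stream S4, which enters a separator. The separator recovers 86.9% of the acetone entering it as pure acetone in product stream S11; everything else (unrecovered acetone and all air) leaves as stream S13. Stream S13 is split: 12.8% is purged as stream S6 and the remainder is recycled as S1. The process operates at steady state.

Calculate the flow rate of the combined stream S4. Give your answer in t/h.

2610 t/h

air enters only via S7 and leaves only via the purge: 1180×0.162 = 0.128×(air in S13), and the separator passes all air, so air in S4 = air in S13 = 1493.4 t/h.
acetone in S4: m_A = 1180×0.838 + (1−0.128)·(1−0.869)·m_A, so m_A = 988.84/0.8858 = 1116.4 t/h.
S4 = 1116.4 + 1493.4 = 2609.8 t/h.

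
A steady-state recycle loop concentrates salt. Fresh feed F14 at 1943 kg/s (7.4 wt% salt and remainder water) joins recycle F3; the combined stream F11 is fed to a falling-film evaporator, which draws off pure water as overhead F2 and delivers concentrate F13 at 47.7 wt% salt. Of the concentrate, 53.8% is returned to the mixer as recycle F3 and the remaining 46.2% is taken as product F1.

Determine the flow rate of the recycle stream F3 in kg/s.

351 kg/s

Overall salt balance (none leaves overhead): salt in fresh feed = salt in product, i.e. 1943×0.074 = (1−0.538)·F13·0.477.
F13 = 143.78/(0.477×0.462) = 652.45 kg/s.
Recycle F3 = 0.538×652.45 = 351.02 kg/s.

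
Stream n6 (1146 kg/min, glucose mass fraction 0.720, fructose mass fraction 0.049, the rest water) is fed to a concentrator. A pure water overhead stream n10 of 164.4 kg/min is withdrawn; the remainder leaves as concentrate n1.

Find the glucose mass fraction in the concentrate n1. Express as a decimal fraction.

0.841

glucose is not removed: 1146×0.720 = 825.12 kg/min of glucose enters n1.
Concentrate = 1146 − 164.4 = 981.6 kg/min.
Mass fraction = 825.12/981.6 = 0.841.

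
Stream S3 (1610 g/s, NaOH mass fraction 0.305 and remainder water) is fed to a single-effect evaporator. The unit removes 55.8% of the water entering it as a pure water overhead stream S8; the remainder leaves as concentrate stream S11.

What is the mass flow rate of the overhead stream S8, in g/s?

624.4 g/s

water entering = 1610×0.695 = 1118.9 g/s; overhead removed = 0.558×1118.9 = 624.37 g/s.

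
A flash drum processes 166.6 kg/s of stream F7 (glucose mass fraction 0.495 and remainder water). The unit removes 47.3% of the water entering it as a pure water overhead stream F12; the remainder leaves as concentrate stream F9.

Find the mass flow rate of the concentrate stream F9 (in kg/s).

water entering = 166.6×0.505 = 84.133 kg/s; overhead removed = 0.473×84.133 = 39.795 kg/s.
Concentrate = 166.6 − 39.795 = 126.81 kg/s.

126.8 kg/s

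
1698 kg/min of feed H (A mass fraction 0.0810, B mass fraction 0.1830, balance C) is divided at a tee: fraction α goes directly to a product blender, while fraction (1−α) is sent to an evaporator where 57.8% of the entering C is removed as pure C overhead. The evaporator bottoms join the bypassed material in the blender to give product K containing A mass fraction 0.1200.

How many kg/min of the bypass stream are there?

All 1698×0.081 = 137.54 kg/min of A reaches K, so K = 137.54/0.120 = 1146.2 kg/min and vapour = 551.85 kg/min.
The evaporator receives (1−α)·1698 of feed at 0.736 C and removes 0.578 of that C:
0.578×0.736×(1−α)×1698 = 551.85
(1−α) = 551.85/722.34 = 0.7640;  α = 0.2360.
Bypass flow = 0.2360×1698 = 400.77 kg/min.

400.8 kg/min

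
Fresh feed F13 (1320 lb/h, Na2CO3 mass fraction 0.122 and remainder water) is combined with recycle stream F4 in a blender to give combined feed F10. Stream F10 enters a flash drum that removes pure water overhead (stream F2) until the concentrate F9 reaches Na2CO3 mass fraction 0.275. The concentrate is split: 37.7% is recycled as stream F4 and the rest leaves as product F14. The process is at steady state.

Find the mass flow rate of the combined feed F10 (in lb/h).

Overall Na2CO3 balance (none leaves overhead): Na2CO3 in fresh feed = Na2CO3 in product, i.e. 1320×0.122 = (1−0.377)·F9·0.275.
F9 = 161.04/(0.275×0.623) = 939.97 lb/h.
Recycle F4 = 0.377×939.97 = 354.37 lb/h.
Combined feed F10 = 1320 + 354.37 = 1674.4 lb/h.

1674 lb/h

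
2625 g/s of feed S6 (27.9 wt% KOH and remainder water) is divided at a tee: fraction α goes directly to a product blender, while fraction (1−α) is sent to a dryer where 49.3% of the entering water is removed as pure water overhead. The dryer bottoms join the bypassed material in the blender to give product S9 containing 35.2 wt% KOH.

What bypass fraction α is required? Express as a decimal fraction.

All 2625×0.279 = 732.38 g/s of KOH reaches S9, so S9 = 732.38/0.352 = 2080.6 g/s and vapour = 544.39 g/s.
The evaporator receives (1−α)·2625 of feed at 0.721 water and removes 0.493 of that water:
0.493×0.721×(1−α)×2625 = 544.39
(1−α) = 544.39/933.06 = 0.5834;  α = 0.4166.

0.417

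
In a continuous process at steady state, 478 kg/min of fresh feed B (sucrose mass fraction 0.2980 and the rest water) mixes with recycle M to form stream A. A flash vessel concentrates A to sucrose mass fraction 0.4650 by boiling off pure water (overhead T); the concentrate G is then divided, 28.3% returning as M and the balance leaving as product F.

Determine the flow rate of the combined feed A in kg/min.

598.9 kg/min

Overall sucrose balance (none leaves overhead): sucrose in fresh feed = sucrose in product, i.e. 478×0.298 = (1−0.283)·G·0.465.
G = 142.44/(0.465×0.717) = 427.24 kg/min.
Recycle M = 0.283×427.24 = 120.91 kg/min.
Combined feed A = 478 + 120.91 = 598.91 kg/min.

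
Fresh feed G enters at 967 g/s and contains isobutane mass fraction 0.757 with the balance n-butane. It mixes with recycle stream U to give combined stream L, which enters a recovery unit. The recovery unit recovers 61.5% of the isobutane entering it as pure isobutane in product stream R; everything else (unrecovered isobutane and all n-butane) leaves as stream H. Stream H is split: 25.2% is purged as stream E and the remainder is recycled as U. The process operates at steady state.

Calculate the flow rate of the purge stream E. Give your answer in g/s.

n-butane enters only via G and leaves only via the purge: 967×0.243 = 0.252×(n-butane in H), and the recovery unit passes all n-butane, so n-butane in L = n-butane in H = 932.46 g/s.
isobutane in L: m_A = 967×0.757 + (1−0.252)·(1−0.615)·m_A, so m_A = 732.02/0.7120 = 1028.1 g/s.
H = (1−0.615)×1028.1 + 932.46 = 1328.3 g/s.
Purge E = 0.252×1328.3 = 334.73 g/s.

334.7 g/s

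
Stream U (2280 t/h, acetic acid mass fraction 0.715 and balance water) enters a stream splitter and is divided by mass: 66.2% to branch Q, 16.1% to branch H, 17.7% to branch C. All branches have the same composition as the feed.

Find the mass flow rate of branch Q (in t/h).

Branch Q flow = 0.662×2280 = 1509.4 t/h.

1509 t/h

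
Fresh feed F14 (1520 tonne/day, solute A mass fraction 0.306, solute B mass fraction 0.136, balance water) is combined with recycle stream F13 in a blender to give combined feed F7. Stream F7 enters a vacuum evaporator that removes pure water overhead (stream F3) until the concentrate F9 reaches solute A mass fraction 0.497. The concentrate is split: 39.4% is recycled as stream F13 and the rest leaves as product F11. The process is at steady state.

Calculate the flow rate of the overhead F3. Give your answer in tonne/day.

Overall solute A balance (none leaves overhead): solute A in fresh feed = solute A in product, i.e. 1520×0.306 = (1−0.394)·F9·0.497.
F9 = 465.12/(0.497×0.606) = 1544.3 tonne/day.
Recycle F13 = 0.394×1544.3 = 608.46 tonne/day.
Combined feed F7 = 1520 + 608.46 = 2128.5 tonne/day.
Overhead F3 = F7 − F9 = 2128.5 − 1544.3 = 584.14 tonne/day.

584.1 tonne/day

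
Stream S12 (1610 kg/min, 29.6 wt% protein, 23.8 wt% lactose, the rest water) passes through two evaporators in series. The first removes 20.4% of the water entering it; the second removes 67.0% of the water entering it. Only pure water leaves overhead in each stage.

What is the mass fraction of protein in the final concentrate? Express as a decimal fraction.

water in feed = 1610×0.466 = 750.26 kg/min.
After stage 1: water left = (1−0.204)×750.26 = 597.21; stream total = 1456.9 kg/min.
After stage 2: water left = (1−0.670)×597.21 = 197.08; final concentrate = 1056.8 kg/min.
protein fraction = 476.56/1056.8 = 0.451.

0.451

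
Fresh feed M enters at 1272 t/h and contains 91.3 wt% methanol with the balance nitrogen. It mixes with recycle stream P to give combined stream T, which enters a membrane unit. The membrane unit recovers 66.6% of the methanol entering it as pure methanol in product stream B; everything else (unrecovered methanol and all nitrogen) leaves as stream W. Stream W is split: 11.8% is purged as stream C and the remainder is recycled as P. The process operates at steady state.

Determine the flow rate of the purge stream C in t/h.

175.5 t/h

nitrogen enters only via M and leaves only via the purge: 1272×0.087 = 0.118×(nitrogen in W), and the membrane unit passes all nitrogen, so nitrogen in T = nitrogen in W = 937.83 t/h.
methanol in T: m_A = 1272×0.913 + (1−0.118)·(1−0.666)·m_A, so m_A = 1161.3/0.7054 = 1646.3 t/h.
W = (1−0.666)×1646.3 + 937.83 = 1487.7 t/h.
Purge C = 0.118×1487.7 = 175.55 t/h.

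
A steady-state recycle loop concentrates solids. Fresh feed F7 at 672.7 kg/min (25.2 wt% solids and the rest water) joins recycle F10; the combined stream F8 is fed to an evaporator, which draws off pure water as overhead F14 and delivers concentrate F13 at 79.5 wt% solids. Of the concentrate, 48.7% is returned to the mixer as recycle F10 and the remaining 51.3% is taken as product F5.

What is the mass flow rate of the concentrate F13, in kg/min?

Overall solids balance (none leaves overhead): solids in fresh feed = solids in product, i.e. 672.7×0.252 = (1−0.487)·F13·0.795.
F13 = 169.52/(0.795×0.513) = 415.66 kg/min.

415.7 kg/min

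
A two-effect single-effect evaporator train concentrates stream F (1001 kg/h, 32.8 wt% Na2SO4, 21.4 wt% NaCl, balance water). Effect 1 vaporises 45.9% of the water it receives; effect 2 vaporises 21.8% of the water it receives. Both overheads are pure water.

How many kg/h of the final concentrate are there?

736.5 kg/h

water in feed = 1001×0.458 = 458.46 kg/h.
After stage 1: water left = (1−0.459)×458.46 = 248.03; stream total = 790.57 kg/h.
After stage 2: water left = (1−0.218)×248.03 = 193.96; final concentrate = 736.5 kg/h.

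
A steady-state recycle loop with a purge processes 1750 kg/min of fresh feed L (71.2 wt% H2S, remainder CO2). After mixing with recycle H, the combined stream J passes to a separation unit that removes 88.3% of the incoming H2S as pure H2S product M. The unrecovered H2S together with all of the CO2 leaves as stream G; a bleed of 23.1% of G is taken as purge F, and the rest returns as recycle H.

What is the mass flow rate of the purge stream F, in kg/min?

CO2 enters only via L and leaves only via the purge: 1750×0.288 = 0.231×(CO2 in G), and the separation unit passes all CO2, so CO2 in J = CO2 in G = 2181.8 kg/min.
H2S in J: m_A = 1750×0.712 + (1−0.231)·(1−0.883)·m_A, so m_A = 1246/0.9100 = 1369.2 kg/min.
G = (1−0.883)×1369.2 + 2181.8 = 2342 kg/min.
Purge F = 0.231×2342 = 541.01 kg/min.

541 kg/min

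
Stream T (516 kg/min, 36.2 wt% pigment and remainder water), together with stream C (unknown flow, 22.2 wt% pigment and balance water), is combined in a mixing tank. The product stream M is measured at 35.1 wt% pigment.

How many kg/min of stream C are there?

Let C be the unknown flow. Total out = 516 + C.
pigment balance: 186.79 + 0.222·C = 0.351·(516 + C)
(0.222 − 0.351)·C = 0.351×516 − 186.79 = -5.676
C = -5.676 / -0.129 = 44 kg/min

44 kg/min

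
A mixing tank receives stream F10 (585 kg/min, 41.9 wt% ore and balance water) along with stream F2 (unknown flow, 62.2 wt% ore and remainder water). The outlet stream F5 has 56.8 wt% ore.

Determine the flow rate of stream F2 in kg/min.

Let F2 be the unknown flow. Total out = 585 + F2.
ore balance: 245.11 + 0.622·F2 = 0.568·(585 + F2)
(0.622 − 0.568)·F2 = 0.568×585 − 245.11 = 87.165
F2 = 87.165 / 0.054 = 1614.2 kg/min

1614 kg/min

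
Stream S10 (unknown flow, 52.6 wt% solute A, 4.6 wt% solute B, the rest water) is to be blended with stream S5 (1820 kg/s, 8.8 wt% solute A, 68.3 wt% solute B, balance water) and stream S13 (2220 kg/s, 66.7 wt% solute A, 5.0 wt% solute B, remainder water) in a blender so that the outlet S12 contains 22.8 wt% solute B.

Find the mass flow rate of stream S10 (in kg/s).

2379 kg/s

Let S10 be the unknown flow. Total out = 4040 + S10.
solute B balance: 1354.1 + 0.046·S10 = 0.228·(4040 + S10)
(0.046 − 0.228)·S10 = 0.228×4040 − 1354.1 = -432.94
S10 = -432.94 / -0.182 = 2378.8 kg/s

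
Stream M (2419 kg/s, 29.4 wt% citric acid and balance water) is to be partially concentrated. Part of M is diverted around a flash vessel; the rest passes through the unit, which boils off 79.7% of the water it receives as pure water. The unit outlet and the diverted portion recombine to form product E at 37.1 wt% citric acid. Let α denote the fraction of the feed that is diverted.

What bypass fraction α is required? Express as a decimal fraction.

All 2419×0.294 = 711.19 kg/s of citric acid reaches E, so E = 711.19/0.371 = 1916.9 kg/s and vapour = 502.06 kg/s.
The evaporator receives (1−α)·2419 of feed at 0.706 water and removes 0.797 of that water:
0.797×0.706×(1−α)×2419 = 502.06
(1−α) = 502.06/1361.1 = 0.3689;  α = 0.6311.

0.631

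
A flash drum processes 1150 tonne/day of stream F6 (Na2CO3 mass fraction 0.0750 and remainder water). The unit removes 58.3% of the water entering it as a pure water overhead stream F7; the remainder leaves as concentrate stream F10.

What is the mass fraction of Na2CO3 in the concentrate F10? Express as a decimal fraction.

0.1628

Na2CO3 is not removed: 1150×0.075 = 86.25 tonne/day of Na2CO3 enters F10.
water entering = 1150×0.925 = 1063.8 tonne/day; overhead removed = 0.583×1063.8 = 620.17 tonne/day.
Concentrate = 1150 − 620.17 = 529.83 tonne/day.
Mass fraction = 86.25/529.83 = 0.1628.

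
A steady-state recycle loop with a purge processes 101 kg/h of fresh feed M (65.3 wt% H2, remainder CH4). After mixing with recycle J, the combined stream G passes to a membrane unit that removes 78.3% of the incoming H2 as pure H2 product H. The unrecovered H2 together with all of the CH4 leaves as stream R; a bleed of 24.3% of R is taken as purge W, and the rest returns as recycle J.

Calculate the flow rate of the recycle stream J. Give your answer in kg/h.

122.1 kg/h

CH4 enters only via M and leaves only via the purge: 101×0.347 = 0.243×(CH4 in R), and the membrane unit passes all CH4, so CH4 in G = CH4 in R = 144.23 kg/h.
H2 in G: m_A = 101×0.653 + (1−0.243)·(1−0.783)·m_A, so m_A = 65.953/0.8357 = 78.917 kg/h.
R = (1−0.783)×78.917 + 144.23 = 161.35 kg/h.
Recycle J = (1−0.243)×161.35 = 122.14 kg/h.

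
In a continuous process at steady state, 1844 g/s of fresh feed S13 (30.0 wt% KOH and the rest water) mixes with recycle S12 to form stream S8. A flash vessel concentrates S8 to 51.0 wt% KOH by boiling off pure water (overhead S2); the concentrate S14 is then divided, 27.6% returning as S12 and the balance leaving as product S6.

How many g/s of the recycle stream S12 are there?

Overall KOH balance (none leaves overhead): KOH in fresh feed = KOH in product, i.e. 1844×0.300 = (1−0.276)·S14·0.510.
S14 = 553.2/(0.510×0.724) = 1498.2 g/s.
Recycle S12 = 0.276×1498.2 = 413.51 g/s.

413.5 g/s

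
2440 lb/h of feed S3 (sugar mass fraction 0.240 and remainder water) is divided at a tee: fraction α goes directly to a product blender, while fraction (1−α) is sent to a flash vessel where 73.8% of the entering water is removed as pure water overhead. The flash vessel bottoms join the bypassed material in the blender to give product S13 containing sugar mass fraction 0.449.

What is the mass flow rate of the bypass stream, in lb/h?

All 2440×0.240 = 585.6 lb/h of sugar reaches S13, so S13 = 585.6/0.449 = 1304.2 lb/h and vapour = 1135.8 lb/h.
The evaporator receives (1−α)·2440 of feed at 0.760 water and removes 0.738 of that water:
0.738×0.760×(1−α)×2440 = 1135.8
(1−α) = 1135.8/1368.5 = 0.8299;  α = 0.1701.
Bypass flow = 0.1701×2440 = 415.02 lb/h.

415 lb/h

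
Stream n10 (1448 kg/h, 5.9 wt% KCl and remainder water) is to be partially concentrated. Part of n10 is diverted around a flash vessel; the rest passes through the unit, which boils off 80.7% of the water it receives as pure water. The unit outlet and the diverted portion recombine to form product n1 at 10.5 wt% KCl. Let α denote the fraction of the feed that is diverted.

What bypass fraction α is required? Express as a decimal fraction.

All 1448×0.059 = 85.432 kg/h of KCl reaches n1, so n1 = 85.432/0.105 = 813.64 kg/h and vapour = 634.36 kg/h.
The evaporator receives (1−α)·1448 of feed at 0.941 water and removes 0.807 of that water:
0.807×0.941×(1−α)×1448 = 634.36
(1−α) = 634.36/1099.6 = 0.5769;  α = 0.4231.

0.423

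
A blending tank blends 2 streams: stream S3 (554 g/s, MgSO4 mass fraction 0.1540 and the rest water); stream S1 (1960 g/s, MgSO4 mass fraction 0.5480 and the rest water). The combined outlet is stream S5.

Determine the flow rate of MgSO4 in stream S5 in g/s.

MgSO4 out = MgSO4 in = 554×0.154 + 1960×0.548 = 1159.4 g/s.

1159 g/s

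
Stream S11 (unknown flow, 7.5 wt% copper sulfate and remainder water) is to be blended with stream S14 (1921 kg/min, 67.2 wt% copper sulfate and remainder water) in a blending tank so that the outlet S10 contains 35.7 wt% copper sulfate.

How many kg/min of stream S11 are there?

Let S11 be the unknown flow. Total out = 1921 + S11.
copper sulfate balance: 1290.9 + 0.075·S11 = 0.357·(1921 + S11)
(0.075 − 0.357)·S11 = 0.357×1921 − 1290.9 = -605.12
S11 = -605.12 / -0.282 = 2145.8 kg/min

2146 kg/min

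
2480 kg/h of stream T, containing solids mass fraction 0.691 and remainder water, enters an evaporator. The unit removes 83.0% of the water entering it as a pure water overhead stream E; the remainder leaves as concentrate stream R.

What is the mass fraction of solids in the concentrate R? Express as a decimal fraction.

0.929

solids is not removed: 2480×0.691 = 1713.7 kg/h of solids enters R.
water entering = 2480×0.309 = 766.32 kg/h; overhead removed = 0.830×766.32 = 636.05 kg/h.
Concentrate = 2480 − 636.05 = 1844 kg/h.
Mass fraction = 1713.7/1844 = 0.929.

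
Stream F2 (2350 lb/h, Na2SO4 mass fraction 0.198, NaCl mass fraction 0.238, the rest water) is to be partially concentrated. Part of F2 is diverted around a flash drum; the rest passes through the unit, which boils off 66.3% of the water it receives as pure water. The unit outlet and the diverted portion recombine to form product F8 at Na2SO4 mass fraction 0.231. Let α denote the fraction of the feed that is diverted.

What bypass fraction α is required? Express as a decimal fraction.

All 2350×0.198 = 465.3 lb/h of Na2SO4 reaches F8, so F8 = 465.3/0.231 = 2014.3 lb/h and vapour = 335.71 lb/h.
The evaporator receives (1−α)·2350 of feed at 0.564 water and removes 0.663 of that water:
0.663×0.564×(1−α)×2350 = 335.71
(1−α) = 335.71/878.74 = 0.3820;  α = 0.6180.

0.618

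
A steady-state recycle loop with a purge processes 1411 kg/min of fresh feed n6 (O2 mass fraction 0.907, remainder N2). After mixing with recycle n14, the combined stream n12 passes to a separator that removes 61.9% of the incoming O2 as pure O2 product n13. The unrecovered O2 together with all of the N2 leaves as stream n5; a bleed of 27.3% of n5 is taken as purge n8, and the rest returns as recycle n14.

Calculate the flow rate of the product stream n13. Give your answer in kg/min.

O2 in n12: m_A = 1411×0.907 + (1−0.273)·(1−0.619)·m_A, so m_A = 1279.8/0.7230 = 1770.1 kg/min.
Product n13 = 0.619×1770.1 = 1095.7 kg/min.

1096 kg/min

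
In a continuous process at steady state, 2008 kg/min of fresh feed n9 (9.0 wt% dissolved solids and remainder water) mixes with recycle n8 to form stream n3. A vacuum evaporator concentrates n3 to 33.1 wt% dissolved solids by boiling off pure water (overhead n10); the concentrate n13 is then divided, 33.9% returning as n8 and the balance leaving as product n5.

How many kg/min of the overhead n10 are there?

Overall dissolved solids balance (none leaves overhead): dissolved solids in fresh feed = dissolved solids in product, i.e. 2008×0.090 = (1−0.339)·n13·0.331.
n13 = 180.72/(0.331×0.661) = 825.99 kg/min.
Recycle n8 = 0.339×825.99 = 280.01 kg/min.
Combined feed n3 = 2008 + 280.01 = 2288 kg/min.
Overhead n10 = n3 − n13 = 2288 − 825.99 = 1462 kg/min.

1462 kg/min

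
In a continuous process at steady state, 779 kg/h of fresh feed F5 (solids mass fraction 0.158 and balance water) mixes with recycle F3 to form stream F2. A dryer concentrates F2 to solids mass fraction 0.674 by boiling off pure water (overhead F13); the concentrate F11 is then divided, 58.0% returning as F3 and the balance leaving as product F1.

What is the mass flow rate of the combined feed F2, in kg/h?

Overall solids balance (none leaves overhead): solids in fresh feed = solids in product, i.e. 779×0.158 = (1−0.580)·F11·0.674.
F11 = 123.08/(0.674×0.420) = 434.8 kg/h.
Recycle F3 = 0.580×434.8 = 252.18 kg/h.
Combined feed F2 = 779 + 252.18 = 1031.2 kg/h.

1031 kg/h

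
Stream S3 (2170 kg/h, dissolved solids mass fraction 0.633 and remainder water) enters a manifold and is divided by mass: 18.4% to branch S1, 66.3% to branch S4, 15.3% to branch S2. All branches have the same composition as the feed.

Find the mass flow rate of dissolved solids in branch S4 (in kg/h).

910.7 kg/h

Branch S4 total = 0.663×2170 = 1438.7 kg/h.
dissolved solids in S4 = 0.633×1438.7 = 910.7 kg/h.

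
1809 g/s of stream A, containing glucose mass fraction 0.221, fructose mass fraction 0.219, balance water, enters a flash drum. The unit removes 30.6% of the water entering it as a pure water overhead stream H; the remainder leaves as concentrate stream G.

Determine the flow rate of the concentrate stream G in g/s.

water entering = 1809×0.560 = 1013 g/s; overhead removed = 0.306×1013 = 309.99 g/s.
Concentrate = 1809 − 309.99 = 1499 g/s.

1499 g/s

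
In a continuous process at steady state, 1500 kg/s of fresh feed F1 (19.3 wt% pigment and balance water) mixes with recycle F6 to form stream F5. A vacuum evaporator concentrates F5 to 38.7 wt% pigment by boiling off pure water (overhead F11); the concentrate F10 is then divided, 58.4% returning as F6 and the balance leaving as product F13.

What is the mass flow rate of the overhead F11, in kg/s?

Overall pigment balance (none leaves overhead): pigment in fresh feed = pigment in product, i.e. 1500×0.193 = (1−0.584)·F10·0.387.
F10 = 289.5/(0.387×0.416) = 1798.2 kg/s.
Recycle F6 = 0.584×1798.2 = 1050.2 kg/s.
Combined feed F5 = 1500 + 1050.2 = 2550.2 kg/s.
Overhead F11 = F5 − F10 = 2550.2 − 1798.2 = 751.94 kg/s.

751.9 kg/s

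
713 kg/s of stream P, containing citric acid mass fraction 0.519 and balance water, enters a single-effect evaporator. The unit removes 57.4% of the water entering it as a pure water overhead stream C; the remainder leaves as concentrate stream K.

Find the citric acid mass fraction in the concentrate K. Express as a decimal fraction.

citric acid is not removed: 713×0.519 = 370.05 kg/s of citric acid enters K.
water entering = 713×0.481 = 342.95 kg/s; overhead removed = 0.574×342.95 = 196.86 kg/s.
Concentrate = 713 − 196.86 = 516.14 kg/s.
Mass fraction = 370.05/516.14 = 0.717.

0.717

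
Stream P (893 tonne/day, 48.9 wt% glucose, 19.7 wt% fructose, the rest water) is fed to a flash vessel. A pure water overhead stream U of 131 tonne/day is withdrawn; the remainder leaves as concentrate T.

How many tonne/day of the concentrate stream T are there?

762 tonne/day

Concentrate = 893 − 131 = 762 tonne/day.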